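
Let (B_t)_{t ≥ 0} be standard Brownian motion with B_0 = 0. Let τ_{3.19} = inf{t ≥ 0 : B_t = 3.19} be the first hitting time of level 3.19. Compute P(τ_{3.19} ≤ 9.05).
P(τ_{3.19} ≤ 9.05) = 2(1 − Φ(3.19/√9.05)) = 2(1 − Φ(1.0604)) ≈ 0.2890

By the reflection principle for standard BM, P(τ_b ≤ t) = 2 · P(B_t ≥ b). Since B_t ~ N(0, t), P(B_t ≥ 3.19) = 1 − Φ(3.19/√t) = 1 − Φ(3.19/√9.05) = 1 − Φ(1.0604) ≈ 0.14448. Doubling: P(τ_{3.19} ≤ 9.05) ≈ 2 · 0.14448 = 0.28896 ≈ 0.2890.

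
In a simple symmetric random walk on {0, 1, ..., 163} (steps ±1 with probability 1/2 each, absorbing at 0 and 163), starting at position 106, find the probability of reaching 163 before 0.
P(hit 163 before 0) = 106/163

Let u_k = P(hit 163 before 0 | start at k). Then u_0 = 0, u_163 = 1, and u_k = u_{k-1}/2 + u_{k+1}/2 for 1 ≤ k ≤ 162. This harmonic recurrence is solved by u_k = k/163, giving u_106 = 106/163.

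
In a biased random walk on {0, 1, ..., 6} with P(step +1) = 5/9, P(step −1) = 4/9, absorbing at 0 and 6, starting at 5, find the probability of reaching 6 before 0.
P(hit 6 before 0) = (1 − (4/5)^5) / (1 − (4/5)^6) = 10505/11529

Let u_k denote P(reach 6 before 0 | start at k). Boundary: u_0 = 0, u_6 = 1. Recurrence: u_k = 5/9·u_{k+1} + 4/9·u_{k-1} for 1 ≤ k ≤ 5. Try u_k = A + B·r^k with r = q/p = (4/9)/(5/9) = 4/5. Substitution satisfies the recurrence; boundary conditions give:
  u_k = (1 − r^k) / (1 − r^N) = (1 − (4/5)^5) / (1 − (4/5)^6) = 10505/11529.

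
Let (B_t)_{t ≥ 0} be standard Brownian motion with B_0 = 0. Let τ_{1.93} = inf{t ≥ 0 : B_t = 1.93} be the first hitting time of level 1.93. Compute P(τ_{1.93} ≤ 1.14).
P(τ_{1.93} ≤ 1.14) = 2(1 − Φ(1.93/√1.14)) = 2(1 − Φ(1.8076)) ≈ 0.0707

By the reflection principle for standard BM, P(τ_b ≤ t) = 2 · P(B_t ≥ b). Since B_t ~ N(0, t), P(B_t ≥ 1.93) = 1 − Φ(1.93/√t) = 1 − Φ(1.93/√1.14) = 1 − Φ(1.8076) ≈ 0.03533. Doubling: P(τ_{1.93} ≤ 1.14) ≈ 2 · 0.03533 = 0.07066 ≈ 0.0707.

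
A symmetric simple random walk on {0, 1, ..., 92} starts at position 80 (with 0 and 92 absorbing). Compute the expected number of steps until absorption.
E[τ | X_0 = 80] = 960

Let v_k = E[τ | X_0 = k]. Boundary: v_0 = v_92 = 0. Recurrence: v_k = 1 + (v_{k-1} + v_{k+1})/2 for 1 ≤ k ≤ 91. The particular solution to v_k − (v_{k-1} + v_{k+1})/2 = 1 is v_k = −k^2. Adding homogeneous solution A + B k and matching boundaries gives v_k = k (92 − k). Substituting k = 80: v_80 = 80 · 12 = 960.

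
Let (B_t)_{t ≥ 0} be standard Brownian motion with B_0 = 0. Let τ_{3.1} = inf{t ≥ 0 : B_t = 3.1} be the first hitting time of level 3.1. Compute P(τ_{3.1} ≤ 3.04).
P(τ_{3.1} ≤ 3.04) = 2(1 − Φ(3.1/√3.04)) = 2(1 − Φ(1.7780)) ≈ 0.0754

By the reflection principle for standard BM, P(τ_b ≤ t) = 2 · P(B_t ≥ b). Since B_t ~ N(0, t), P(B_t ≥ 3.1) = 1 − Φ(3.1/√t) = 1 − Φ(3.1/√3.04) = 1 − Φ(1.7780) ≈ 0.03770. Doubling: P(τ_{3.1} ≤ 3.04) ≈ 2 · 0.03770 = 0.07540 ≈ 0.0754.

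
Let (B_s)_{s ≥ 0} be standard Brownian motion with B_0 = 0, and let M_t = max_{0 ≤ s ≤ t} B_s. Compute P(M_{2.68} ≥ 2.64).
P(M_{2.68} ≥ 2.64) = 2·P(B_{2.68} ≥ 2.64) = 2(1 − Φ(2.64/√2.68)) ≈ 0.1068

By the reflection principle for Brownian motion, P(M_t ≥ a) = 2 · P(B_t ≥ a) for a ≥ 0. Since B_t ~ N(0, t), P(B_t ≥ 2.64) = 1 − Φ(2.64/√t) = 1 − Φ(2.64/√2.68) = 1 − Φ(1.6126). So
  P(M_{2.68} ≥ 2.64) = 2(1 − Φ(1.6126)) ≈ 0.1068.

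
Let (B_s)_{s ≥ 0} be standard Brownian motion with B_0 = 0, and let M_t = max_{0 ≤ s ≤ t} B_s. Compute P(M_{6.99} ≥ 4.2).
P(M_{6.99} ≥ 4.2) = 2·P(B_{6.99} ≥ 4.2) = 2(1 − Φ(4.2/√6.99)) ≈ 0.1122

By the reflection principle for Brownian motion, P(M_t ≥ a) = 2 · P(B_t ≥ a) for a ≥ 0. Since B_t ~ N(0, t), P(B_t ≥ 4.2) = 1 − Φ(4.2/√t) = 1 − Φ(4.2/√6.99) = 1 − Φ(1.5886). So
  P(M_{6.99} ≥ 4.2) = 2(1 − Φ(1.5886)) ≈ 0.1122.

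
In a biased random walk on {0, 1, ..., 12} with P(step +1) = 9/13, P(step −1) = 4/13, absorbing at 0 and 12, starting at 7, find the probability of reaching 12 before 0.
P(hit 12 before 0) = (1 − (4/9)^7) / (1 − (4/9)^12) = 56292415533/56482551853

Let u_k denote P(reach 12 before 0 | start at k). Boundary: u_0 = 0, u_12 = 1. Recurrence: u_k = 9/13·u_{k+1} + 4/13·u_{k-1} for 1 ≤ k ≤ 11. Try u_k = A + B·r^k with r = q/p = (4/13)/(9/13) = 4/9. Substitution satisfies the recurrence; boundary conditions give:
  u_k = (1 − r^k) / (1 − r^N) = (1 − (4/9)^7) / (1 − (4/9)^12) = 56292415533/56482551853.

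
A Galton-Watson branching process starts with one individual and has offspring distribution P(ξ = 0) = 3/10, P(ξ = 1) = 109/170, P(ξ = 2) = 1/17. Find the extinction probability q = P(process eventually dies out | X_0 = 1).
q = 1

Mean offspring μ = 0·3/10 + 1·109/170 + 2·1/17 = 129/170 ≤ 1. For μ ≤ 1 with offspring not concentrated at 1, the Galton-Watson process goes extinct almost surely, so q = 1.
(Algebraic check: The pgf is f(s) = 3/10 + 109/170·s + 1/17·s². The extinction probability q is the smallest fixed point of f in [0, 1]. Setting s = f(s):
  1/17·s² + (109/170 − 1)·s + 3/10 = 0
  1/17·s² − (3/10 + 1/17)·s + 3/10 = 0
which factors as (s − 1)·(1/17·s − 3/10) = 0, giving roots s = 1 and s = (3/10)/(1/17) = 51/10. Since 51/10 ≥ 1, the smallest root in [0, 1] is s = 1.)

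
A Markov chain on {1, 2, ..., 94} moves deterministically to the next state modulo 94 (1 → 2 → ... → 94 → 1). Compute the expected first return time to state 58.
E[T_58 | X_0 = 58] = 94

The chain cycles deterministically, so starting at state 58 it returns in exactly 94 steps. Equivalently, the stationary distribution is uniform π_j = 1/94 for every state j, so by Kac's formula E[T_58] = 1/π_58 = 94.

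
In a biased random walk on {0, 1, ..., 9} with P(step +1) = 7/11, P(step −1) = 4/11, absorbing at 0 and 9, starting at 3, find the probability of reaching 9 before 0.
P(hit 9 before 0) = (1 − (4/7)^3) / (1 − (4/7)^9) = 117649/143697

Let u_k denote P(reach 9 before 0 | start at k). Boundary: u_0 = 0, u_9 = 1. Recurrence: u_k = 7/11·u_{k+1} + 4/11·u_{k-1} for 1 ≤ k ≤ 8. Try u_k = A + B·r^k with r = q/p = (4/11)/(7/11) = 4/7. Substitution satisfies the recurrence; boundary conditions give:
  u_k = (1 − r^k) / (1 − r^N) = (1 − (4/7)^3) / (1 − (4/7)^9) = 117649/143697.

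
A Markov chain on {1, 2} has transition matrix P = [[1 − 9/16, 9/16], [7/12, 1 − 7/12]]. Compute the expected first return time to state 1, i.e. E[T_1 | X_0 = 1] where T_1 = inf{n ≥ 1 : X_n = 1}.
E[T_1 | X_0 = 1] = 1/π_1 = 55/28

For an irreducible recurrent Markov chain with stationary distribution π, E[T_i | X_0 = i] = 1/π_i (Kac's formula). Here π_1 = (7/12)/(9/16 + 7/12) = (7/12)/(55/48) = 28/55, so E[T_1 | X_0 = 1] = 1/π_1 = (9/16 + 7/12)/(7/12) = (55/48)/(7/12) = 55/28.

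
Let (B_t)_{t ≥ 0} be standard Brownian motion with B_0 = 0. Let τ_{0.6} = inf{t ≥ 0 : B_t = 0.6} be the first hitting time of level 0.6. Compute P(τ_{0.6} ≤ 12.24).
P(τ_{0.6} ≤ 12.24) = 2(1 − Φ(0.6/√12.24)) = 2(1 − Φ(0.1715)) ≈ 0.8638

By the reflection principle for standard BM, P(τ_b ≤ t) = 2 · P(B_t ≥ b). Since B_t ~ N(0, t), P(B_t ≥ 0.6) = 1 − Φ(0.6/√t) = 1 − Φ(0.6/√12.24) = 1 − Φ(0.1715) ≈ 0.43192. Doubling: P(τ_{0.6} ≤ 12.24) ≈ 2 · 0.43192 = 0.86384 ≈ 0.8638.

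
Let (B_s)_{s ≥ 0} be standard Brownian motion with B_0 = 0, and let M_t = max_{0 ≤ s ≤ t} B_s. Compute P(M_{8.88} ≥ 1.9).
P(M_{8.88} ≥ 1.9) = 2·P(B_{8.88} ≥ 1.9) = 2(1 − Φ(1.9/√8.88)) ≈ 0.5237

By the reflection principle for Brownian motion, P(M_t ≥ a) = 2 · P(B_t ≥ a) for a ≥ 0. Since B_t ~ N(0, t), P(B_t ≥ 1.9) = 1 − Φ(1.9/√t) = 1 − Φ(1.9/√8.88) = 1 − Φ(0.6376). So
  P(M_{8.88} ≥ 1.9) = 2(1 − Φ(0.6376)) ≈ 0.5237.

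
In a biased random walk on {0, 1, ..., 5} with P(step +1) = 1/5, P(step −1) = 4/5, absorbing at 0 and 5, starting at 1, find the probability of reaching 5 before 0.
P(hit 5 before 0) = (1 − (4)^1) / (1 − (4)^5) = 1/341

Let u_k denote P(reach 5 before 0 | start at k). Boundary: u_0 = 0, u_5 = 1. Recurrence: u_k = 1/5·u_{k+1} + 4/5·u_{k-1} for 1 ≤ k ≤ 4. Try u_k = A + B·r^k with r = q/p = (4/5)/(1/5) = 4. Substitution satisfies the recurrence; boundary conditions give:
  u_k = (1 − r^k) / (1 − r^N) = (1 − (4)^1) / (1 − (4)^5) = 1/341.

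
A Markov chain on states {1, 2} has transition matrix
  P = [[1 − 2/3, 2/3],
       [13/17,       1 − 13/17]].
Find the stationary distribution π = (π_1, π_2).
π_1 = 39/73, π_2 = 34/73

Solve πP = π with π_1 + π_2 = 1. From πP = π: π_1 · (1 − 2/3) + π_2 · 13/17 = π_1 ⇒ π_2 · 13/17 = π_1 · 2/3 ⇒ π_2/π_1 = (2/3)/(13/17) = 34/39. Together with π_1 + π_2 = 1:
  π_1 = (13/17)/(2/3 + 13/17) = (13/17)/(73/51) = 39/73,
  π_2 = (2/3)/(2/3 + 13/17) = (2/3)/(73/51) = 34/73.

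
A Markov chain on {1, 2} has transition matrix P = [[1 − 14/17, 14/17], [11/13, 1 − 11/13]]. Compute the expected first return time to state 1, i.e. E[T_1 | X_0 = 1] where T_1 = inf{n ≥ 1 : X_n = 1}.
E[T_1 | X_0 = 1] = 1/π_1 = 369/187

For an irreducible recurrent Markov chain with stationary distribution π, E[T_i | X_0 = i] = 1/π_i (Kac's formula). Here π_1 = (11/13)/(14/17 + 11/13) = (11/13)/(369/221) = 187/369, so E[T_1 | X_0 = 1] = 1/π_1 = (14/17 + 11/13)/(11/13) = (369/221)/(11/13) = 369/187.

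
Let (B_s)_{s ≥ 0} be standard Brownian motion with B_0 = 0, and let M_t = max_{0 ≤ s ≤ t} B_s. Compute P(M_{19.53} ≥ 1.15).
P(M_{19.53} ≥ 1.15) = 2·P(B_{19.53} ≥ 1.15) = 2(1 − Φ(1.15/√19.53)) ≈ 0.7947

By the reflection principle for Brownian motion, P(M_t ≥ a) = 2 · P(B_t ≥ a) for a ≥ 0. Since B_t ~ N(0, t), P(B_t ≥ 1.15) = 1 − Φ(1.15/√t) = 1 − Φ(1.15/√19.53) = 1 − Φ(0.2602). So
  P(M_{19.53} ≥ 1.15) = 2(1 − Φ(0.2602)) ≈ 0.7947.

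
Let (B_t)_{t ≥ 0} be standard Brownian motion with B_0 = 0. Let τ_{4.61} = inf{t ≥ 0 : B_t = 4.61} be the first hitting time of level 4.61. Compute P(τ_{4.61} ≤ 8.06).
P(τ_{4.61} ≤ 8.06) = 2(1 − Φ(4.61/√8.06)) = 2(1 − Φ(1.6238)) ≈ 0.1044

By the reflection principle for standard BM, P(τ_b ≤ t) = 2 · P(B_t ≥ b). Since B_t ~ N(0, t), P(B_t ≥ 4.61) = 1 − Φ(4.61/√t) = 1 − Φ(4.61/√8.06) = 1 − Φ(1.6238) ≈ 0.05221. Doubling: P(τ_{4.61} ≤ 8.06) ≈ 2 · 0.05221 = 0.10442 ≈ 0.1044.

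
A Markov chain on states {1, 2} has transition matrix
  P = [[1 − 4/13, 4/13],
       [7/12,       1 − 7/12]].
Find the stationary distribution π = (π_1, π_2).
π_1 = 91/139, π_2 = 48/139

Solve πP = π with π_1 + π_2 = 1. From πP = π: π_1 · (1 − 4/13) + π_2 · 7/12 = π_1 ⇒ π_2 · 7/12 = π_1 · 4/13 ⇒ π_2/π_1 = (4/13)/(7/12) = 48/91. Together with π_1 + π_2 = 1:
  π_1 = (7/12)/(4/13 + 7/12) = (7/12)/(139/156) = 91/139,
  π_2 = (4/13)/(4/13 + 7/12) = (4/13)/(139/156) = 48/139.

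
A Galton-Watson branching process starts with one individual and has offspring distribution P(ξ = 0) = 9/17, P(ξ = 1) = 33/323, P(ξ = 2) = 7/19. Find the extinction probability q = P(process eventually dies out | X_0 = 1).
q = 1

Mean offspring μ = 0·9/17 + 1·33/323 + 2·7/19 = 271/323 ≤ 1. For μ ≤ 1 with offspring not concentrated at 1, the Galton-Watson process goes extinct almost surely, so q = 1.
(Algebraic check: The pgf is f(s) = 9/17 + 33/323·s + 7/19·s². The extinction probability q is the smallest fixed point of f in [0, 1]. Setting s = f(s):
  7/19·s² + (33/323 − 1)·s + 9/17 = 0
  7/19·s² − (9/17 + 7/19)·s + 9/17 = 0
which factors as (s − 1)·(7/19·s − 9/17) = 0, giving roots s = 1 and s = (9/17)/(7/19) = 171/119. Since 171/119 ≥ 1, the smallest root in [0, 1] is s = 1.)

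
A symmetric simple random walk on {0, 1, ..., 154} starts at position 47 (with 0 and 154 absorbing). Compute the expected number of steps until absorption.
E[τ | X_0 = 47] = 5029

Let v_k = E[τ | X_0 = k]. Boundary: v_0 = v_154 = 0. Recurrence: v_k = 1 + (v_{k-1} + v_{k+1})/2 for 1 ≤ k ≤ 153. The particular solution to v_k − (v_{k-1} + v_{k+1})/2 = 1 is v_k = −k^2. Adding homogeneous solution A + B k and matching boundaries gives v_k = k (154 − k). Substituting k = 47: v_47 = 47 · 107 = 5029.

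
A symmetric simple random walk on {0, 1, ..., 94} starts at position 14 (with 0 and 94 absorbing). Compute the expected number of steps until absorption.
E[τ | X_0 = 14] = 1120

Let v_k = E[τ | X_0 = k]. Boundary: v_0 = v_94 = 0. Recurrence: v_k = 1 + (v_{k-1} + v_{k+1})/2 for 1 ≤ k ≤ 93. The particular solution to v_k − (v_{k-1} + v_{k+1})/2 = 1 is v_k = −k^2. Adding homogeneous solution A + B k and matching boundaries gives v_k = k (94 − k). Substituting k = 14: v_14 = 14 · 80 = 1120.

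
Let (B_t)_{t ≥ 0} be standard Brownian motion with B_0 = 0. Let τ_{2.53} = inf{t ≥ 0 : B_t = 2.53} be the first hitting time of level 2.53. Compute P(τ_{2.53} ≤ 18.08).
P(τ_{2.53} ≤ 18.08) = 2(1 − Φ(2.53/√18.08)) = 2(1 − Φ(0.5950)) ≈ 0.5518

By the reflection principle for standard BM, P(τ_b ≤ t) = 2 · P(B_t ≥ b). Since B_t ~ N(0, t), P(B_t ≥ 2.53) = 1 − Φ(2.53/√t) = 1 − Φ(2.53/√18.08) = 1 − Φ(0.5950) ≈ 0.27592. Doubling: P(τ_{2.53} ≤ 18.08) ≈ 2 · 0.27592 = 0.55184 ≈ 0.5518.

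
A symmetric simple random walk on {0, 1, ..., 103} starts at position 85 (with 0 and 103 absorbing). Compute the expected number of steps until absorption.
E[τ | X_0 = 85] = 1530

Let v_k = E[τ | X_0 = k]. Boundary: v_0 = v_103 = 0. Recurrence: v_k = 1 + (v_{k-1} + v_{k+1})/2 for 1 ≤ k ≤ 102. The particular solution to v_k − (v_{k-1} + v_{k+1})/2 = 1 is v_k = −k^2. Adding homogeneous solution A + B k and matching boundaries gives v_k = k (103 − k). Substituting k = 85: v_85 = 85 · 18 = 1530.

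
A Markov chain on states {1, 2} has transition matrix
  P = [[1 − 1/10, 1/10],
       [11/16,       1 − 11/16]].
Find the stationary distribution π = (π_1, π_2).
π_1 = 55/63, π_2 = 8/63

Solve πP = π with π_1 + π_2 = 1. From πP = π: π_1 · (1 − 1/10) + π_2 · 11/16 = π_1 ⇒ π_2 · 11/16 = π_1 · 1/10 ⇒ π_2/π_1 = (1/10)/(11/16) = 8/55. Together with π_1 + π_2 = 1:
  π_1 = (11/16)/(1/10 + 11/16) = (11/16)/(63/80) = 55/63,
  π_2 = (1/10)/(1/10 + 11/16) = (1/10)/(63/80) = 8/63.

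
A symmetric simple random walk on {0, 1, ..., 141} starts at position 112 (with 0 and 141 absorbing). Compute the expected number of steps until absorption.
E[τ | X_0 = 112] = 3248

Let v_k = E[τ | X_0 = k]. Boundary: v_0 = v_141 = 0. Recurrence: v_k = 1 + (v_{k-1} + v_{k+1})/2 for 1 ≤ k ≤ 140. The particular solution to v_k − (v_{k-1} + v_{k+1})/2 = 1 is v_k = −k^2. Adding homogeneous solution A + B k and matching boundaries gives v_k = k (141 − k). Substituting k = 112: v_112 = 112 · 29 = 3248.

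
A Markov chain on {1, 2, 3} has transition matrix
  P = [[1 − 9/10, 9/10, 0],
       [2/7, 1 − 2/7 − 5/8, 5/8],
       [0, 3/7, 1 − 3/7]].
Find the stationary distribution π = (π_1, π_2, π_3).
π = (160/1399, 504/1399, 735/1399)

This is a birth-death chain on three states, which satisfies detailed balance: π_1 · P_{12} = π_2 · P_{21} and π_2 · P_{23} = π_3 · P_{32}.
From π_1 · 9/10 = π_2 · 2/7: π_2/π_1 = (9/10)/(2/7) = 63/20.
From π_2 · 5/8 = π_3 · 3/7: π_3/π_2 = (5/8)/(3/7) = 35/24.
Take π_1 proportional to 1; then unnormalized π = (1, 63/20, 147/32). Normalize by dividing by the sum 1399/160:
  π = (160/1399, 504/1399, 735/1399).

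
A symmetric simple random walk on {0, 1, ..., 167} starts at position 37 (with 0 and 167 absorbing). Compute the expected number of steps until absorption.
E[τ | X_0 = 37] = 4810

Let v_k = E[τ | X_0 = k]. Boundary: v_0 = v_167 = 0. Recurrence: v_k = 1 + (v_{k-1} + v_{k+1})/2 for 1 ≤ k ≤ 166. The particular solution to v_k − (v_{k-1} + v_{k+1})/2 = 1 is v_k = −k^2. Adding homogeneous solution A + B k and matching boundaries gives v_k = k (167 − k). Substituting k = 37: v_37 = 37 · 130 = 4810.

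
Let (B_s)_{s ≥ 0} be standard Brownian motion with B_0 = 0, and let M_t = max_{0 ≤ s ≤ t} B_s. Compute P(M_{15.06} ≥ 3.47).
P(M_{15.06} ≥ 3.47) = 2·P(B_{15.06} ≥ 3.47) = 2(1 − Φ(3.47/√15.06)) ≈ 0.3712

By the reflection principle for Brownian motion, P(M_t ≥ a) = 2 · P(B_t ≥ a) for a ≥ 0. Since B_t ~ N(0, t), P(B_t ≥ 3.47) = 1 − Φ(3.47/√t) = 1 − Φ(3.47/√15.06) = 1 − Φ(0.8942). So
  P(M_{15.06} ≥ 3.47) = 2(1 − Φ(0.8942)) ≈ 0.3712.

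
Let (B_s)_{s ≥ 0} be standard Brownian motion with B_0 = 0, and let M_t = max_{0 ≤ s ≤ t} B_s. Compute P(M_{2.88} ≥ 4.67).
P(M_{2.88} ≥ 4.67) = 2·P(B_{2.88} ≥ 4.67) = 2(1 − Φ(4.67/√2.88)) ≈ 0.0059

By the reflection principle for Brownian motion, P(M_t ≥ a) = 2 · P(B_t ≥ a) for a ≥ 0. Since B_t ~ N(0, t), P(B_t ≥ 4.67) = 1 − Φ(4.67/√t) = 1 − Φ(4.67/√2.88) = 1 − Φ(2.7518). So
  P(M_{2.88} ≥ 4.67) = 2(1 − Φ(2.7518)) ≈ 0.0059.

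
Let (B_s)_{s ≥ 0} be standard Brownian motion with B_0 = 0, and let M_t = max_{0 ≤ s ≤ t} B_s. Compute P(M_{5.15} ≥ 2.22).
P(M_{5.15} ≥ 2.22) = 2·P(B_{5.15} ≥ 2.22) = 2(1 − Φ(2.22/√5.15)) ≈ 0.3280

By the reflection principle for Brownian motion, P(M_t ≥ a) = 2 · P(B_t ≥ a) for a ≥ 0. Since B_t ~ N(0, t), P(B_t ≥ 2.22) = 1 − Φ(2.22/√t) = 1 − Φ(2.22/√5.15) = 1 − Φ(0.9782). So
  P(M_{5.15} ≥ 2.22) = 2(1 − Φ(0.9782)) ≈ 0.3280.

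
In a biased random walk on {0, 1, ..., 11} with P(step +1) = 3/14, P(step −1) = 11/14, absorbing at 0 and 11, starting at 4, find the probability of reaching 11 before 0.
P(hit 11 before 0) = (1 − (11/3)^4) / (1 − (11/3)^11) = 3980340/35663936683

Let u_k denote P(reach 11 before 0 | start at k). Boundary: u_0 = 0, u_11 = 1. Recurrence: u_k = 3/14·u_{k+1} + 11/14·u_{k-1} for 1 ≤ k ≤ 10. Try u_k = A + B·r^k with r = q/p = (11/14)/(3/14) = 11/3. Substitution satisfies the recurrence; boundary conditions give:
  u_k = (1 − r^k) / (1 − r^N) = (1 − (11/3)^4) / (1 − (11/3)^11) = 3980340/35663936683.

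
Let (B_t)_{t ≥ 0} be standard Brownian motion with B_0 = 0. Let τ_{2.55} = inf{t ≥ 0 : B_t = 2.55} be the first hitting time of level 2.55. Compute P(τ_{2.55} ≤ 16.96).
P(τ_{2.55} ≤ 16.96) = 2(1 − Φ(2.55/√16.96)) = 2(1 − Φ(0.6192)) ≈ 0.5358

By the reflection principle for standard BM, P(τ_b ≤ t) = 2 · P(B_t ≥ b). Since B_t ~ N(0, t), P(B_t ≥ 2.55) = 1 − Φ(2.55/√t) = 1 − Φ(2.55/√16.96) = 1 − Φ(0.6192) ≈ 0.26789. Doubling: P(τ_{2.55} ≤ 16.96) ≈ 2 · 0.26789 = 0.53578 ≈ 0.5358.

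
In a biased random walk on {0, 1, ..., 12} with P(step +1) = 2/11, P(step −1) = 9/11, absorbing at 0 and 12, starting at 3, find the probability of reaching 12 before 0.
P(hit 12 before 0) = (1 − (9/2)^3) / (1 − (9/2)^12) = 512/391719185

Let u_k denote P(reach 12 before 0 | start at k). Boundary: u_0 = 0, u_12 = 1. Recurrence: u_k = 2/11·u_{k+1} + 9/11·u_{k-1} for 1 ≤ k ≤ 11. Try u_k = A + B·r^k with r = q/p = (9/11)/(2/11) = 9/2. Substitution satisfies the recurrence; boundary conditions give:
  u_k = (1 − r^k) / (1 − r^N) = (1 − (9/2)^3) / (1 − (9/2)^12) = 512/391719185.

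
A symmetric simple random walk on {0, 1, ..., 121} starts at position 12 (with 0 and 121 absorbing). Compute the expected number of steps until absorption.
E[τ | X_0 = 12] = 1308

Let v_k = E[τ | X_0 = k]. Boundary: v_0 = v_121 = 0. Recurrence: v_k = 1 + (v_{k-1} + v_{k+1})/2 for 1 ≤ k ≤ 120. The particular solution to v_k − (v_{k-1} + v_{k+1})/2 = 1 is v_k = −k^2. Adding homogeneous solution A + B k and matching boundaries gives v_k = k (121 − k). Substituting k = 12: v_12 = 12 · 109 = 1308.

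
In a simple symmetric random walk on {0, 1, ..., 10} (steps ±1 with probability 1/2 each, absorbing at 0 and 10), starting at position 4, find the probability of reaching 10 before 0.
P(hit 10 before 0) = 4/10 = 2/5

Let u_k = P(hit 10 before 0 | start at k). Then u_0 = 0, u_10 = 1, and u_k = u_{k-1}/2 + u_{k+1}/2 for 1 ≤ k ≤ 9. This harmonic recurrence is solved by u_k = k/10, giving u_4 = 4/10 = 2/5.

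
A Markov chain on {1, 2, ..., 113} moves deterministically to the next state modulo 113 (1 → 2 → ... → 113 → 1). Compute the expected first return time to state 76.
E[T_76 | X_0 = 76] = 113

The chain cycles deterministically, so starting at state 76 it returns in exactly 113 steps. Equivalently, the stationary distribution is uniform π_j = 1/113 for every state j, so by Kac's formula E[T_76] = 1/π_76 = 113.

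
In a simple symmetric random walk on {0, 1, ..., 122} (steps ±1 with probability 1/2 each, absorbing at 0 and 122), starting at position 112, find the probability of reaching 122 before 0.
P(hit 122 before 0) = 112/122 = 56/61

Let u_k = P(hit 122 before 0 | start at k). Then u_0 = 0, u_122 = 1, and u_k = u_{k-1}/2 + u_{k+1}/2 for 1 ≤ k ≤ 121. This harmonic recurrence is solved by u_k = k/122, giving u_112 = 112/122 = 56/61.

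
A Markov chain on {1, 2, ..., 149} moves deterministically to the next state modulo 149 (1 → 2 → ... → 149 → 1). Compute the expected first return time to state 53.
E[T_53 | X_0 = 53] = 149

The chain cycles deterministically, so starting at state 53 it returns in exactly 149 steps. Equivalently, the stationary distribution is uniform π_j = 1/149 for every state j, so by Kac's formula E[T_53] = 1/π_53 = 149.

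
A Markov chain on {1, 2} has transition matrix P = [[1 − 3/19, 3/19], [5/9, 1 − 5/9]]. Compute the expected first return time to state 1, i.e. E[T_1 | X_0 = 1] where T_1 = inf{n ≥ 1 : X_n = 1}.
E[T_1 | X_0 = 1] = 1/π_1 = 122/95

For an irreducible recurrent Markov chain with stationary distribution π, E[T_i | X_0 = i] = 1/π_i (Kac's formula). Here π_1 = (5/9)/(3/19 + 5/9) = (5/9)/(122/171) = 95/122, so E[T_1 | X_0 = 1] = 1/π_1 = (3/19 + 5/9)/(5/9) = (122/171)/(5/9) = 122/95.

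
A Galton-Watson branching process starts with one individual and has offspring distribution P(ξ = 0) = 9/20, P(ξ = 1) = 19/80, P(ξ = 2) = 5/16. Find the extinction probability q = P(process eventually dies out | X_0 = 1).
q = 1

Mean offspring μ = 0·9/20 + 1·19/80 + 2·5/16 = 69/80 ≤ 1. For μ ≤ 1 with offspring not concentrated at 1, the Galton-Watson process goes extinct almost surely, so q = 1.
(Algebraic check: The pgf is f(s) = 9/20 + 19/80·s + 5/16·s². The extinction probability q is the smallest fixed point of f in [0, 1]. Setting s = f(s):
  5/16·s² + (19/80 − 1)·s + 9/20 = 0
  5/16·s² − (9/20 + 5/16)·s + 9/20 = 0
which factors as (s − 1)·(5/16·s − 9/20) = 0, giving roots s = 1 and s = (9/20)/(5/16) = 36/25. Since 36/25 ≥ 1, the smallest root in [0, 1] is s = 1.)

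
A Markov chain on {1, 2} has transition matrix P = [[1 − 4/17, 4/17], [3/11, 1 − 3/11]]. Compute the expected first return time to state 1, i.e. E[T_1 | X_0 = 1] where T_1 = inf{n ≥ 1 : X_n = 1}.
E[T_1 | X_0 = 1] = 1/π_1 = 95/51

For an irreducible recurrent Markov chain with stationary distribution π, E[T_i | X_0 = i] = 1/π_i (Kac's formula). Here π_1 = (3/11)/(4/17 + 3/11) = (3/11)/(95/187) = 51/95, so E[T_1 | X_0 = 1] = 1/π_1 = (4/17 + 3/11)/(3/11) = (95/187)/(3/11) = 95/51.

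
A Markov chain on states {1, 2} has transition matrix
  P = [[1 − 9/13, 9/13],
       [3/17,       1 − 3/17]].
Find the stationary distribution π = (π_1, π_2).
π_1 = 13/64, π_2 = 51/64

Solve πP = π with π_1 + π_2 = 1. From πP = π: π_1 · (1 − 9/13) + π_2 · 3/17 = π_1 ⇒ π_2 · 3/17 = π_1 · 9/13 ⇒ π_2/π_1 = (9/13)/(3/17) = 51/13. Together with π_1 + π_2 = 1:
  π_1 = (3/17)/(9/13 + 3/17) = (3/17)/(192/221) = 13/64,
  π_2 = (9/13)/(9/13 + 3/17) = (9/13)/(192/221) = 51/64.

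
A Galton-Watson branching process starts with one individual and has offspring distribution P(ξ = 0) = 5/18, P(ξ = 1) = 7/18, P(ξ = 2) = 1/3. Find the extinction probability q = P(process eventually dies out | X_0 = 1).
q = 5/6

The pgf is f(s) = 5/18 + 7/18·s + 1/3·s². The extinction probability q is the smallest fixed point of f in [0, 1]. Setting s = f(s):
  1/3·s² + (7/18 − 1)·s + 5/18 = 0
  1/3·s² − (5/18 + 1/3)·s + 5/18 = 0
which factors as (s − 1)·(1/3·s − 5/18) = 0, giving roots s = 1 and s = (5/18)/(1/3) = 5/6.
Mean offspring μ = 7/18 + 2·1/3 = 19/18 > 1 (supercritical), so q < 1. The extinction probability is the smaller root: q = (5/18)/(1/3) = 5/6.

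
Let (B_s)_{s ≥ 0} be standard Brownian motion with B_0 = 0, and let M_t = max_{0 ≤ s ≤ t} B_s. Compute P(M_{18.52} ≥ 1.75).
P(M_{18.52} ≥ 1.75) = 2·P(B_{18.52} ≥ 1.75) = 2(1 − Φ(1.75/√18.52)) ≈ 0.6843

By the reflection principle for Brownian motion, P(M_t ≥ a) = 2 · P(B_t ≥ a) for a ≥ 0. Since B_t ~ N(0, t), P(B_t ≥ 1.75) = 1 − Φ(1.75/√t) = 1 − Φ(1.75/√18.52) = 1 − Φ(0.4066). So
  P(M_{18.52} ≥ 1.75) = 2(1 − Φ(0.4066)) ≈ 0.6843.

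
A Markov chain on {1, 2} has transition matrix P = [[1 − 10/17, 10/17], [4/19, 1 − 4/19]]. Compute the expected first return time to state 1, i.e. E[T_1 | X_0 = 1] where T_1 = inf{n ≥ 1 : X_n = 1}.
E[T_1 | X_0 = 1] = 1/π_1 = 129/34

For an irreducible recurrent Markov chain with stationary distribution π, E[T_i | X_0 = i] = 1/π_i (Kac's formula). Here π_1 = (4/19)/(10/17 + 4/19) = (4/19)/(258/323) = 34/129, so E[T_1 | X_0 = 1] = 1/π_1 = (10/17 + 4/19)/(4/19) = (258/323)/(4/19) = 129/34.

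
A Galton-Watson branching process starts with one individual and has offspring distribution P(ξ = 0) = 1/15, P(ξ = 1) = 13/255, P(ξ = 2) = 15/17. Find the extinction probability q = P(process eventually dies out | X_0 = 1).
q = 17/225

The pgf is f(s) = 1/15 + 13/255·s + 15/17·s². The extinction probability q is the smallest fixed point of f in [0, 1]. Setting s = f(s):
  15/17·s² + (13/255 − 1)·s + 1/15 = 0
  15/17·s² − (1/15 + 15/17)·s + 1/15 = 0
which factors as (s − 1)·(15/17·s − 1/15) = 0, giving roots s = 1 and s = (1/15)/(15/17) = 17/225.
Mean offspring μ = 13/255 + 2·15/17 = 463/255 > 1 (supercritical), so q < 1. The extinction probability is the smaller root: q = (1/15)/(15/17) = 17/225.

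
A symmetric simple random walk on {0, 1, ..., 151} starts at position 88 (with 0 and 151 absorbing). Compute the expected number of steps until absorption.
E[τ | X_0 = 88] = 5544

Let v_k = E[τ | X_0 = k]. Boundary: v_0 = v_151 = 0. Recurrence: v_k = 1 + (v_{k-1} + v_{k+1})/2 for 1 ≤ k ≤ 150. The particular solution to v_k − (v_{k-1} + v_{k+1})/2 = 1 is v_k = −k^2. Adding homogeneous solution A + B k and matching boundaries gives v_k = k (151 − k). Substituting k = 88: v_88 = 88 · 63 = 5544.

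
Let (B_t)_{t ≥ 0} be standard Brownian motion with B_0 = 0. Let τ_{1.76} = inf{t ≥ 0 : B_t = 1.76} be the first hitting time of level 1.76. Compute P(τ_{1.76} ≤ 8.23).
P(τ_{1.76} ≤ 8.23) = 2(1 − Φ(1.76/√8.23)) = 2(1 − Φ(0.6135)) ≈ 0.5395

By the reflection principle for standard BM, P(τ_b ≤ t) = 2 · P(B_t ≥ b). Since B_t ~ N(0, t), P(B_t ≥ 1.76) = 1 − Φ(1.76/√t) = 1 − Φ(1.76/√8.23) = 1 − Φ(0.6135) ≈ 0.26977. Doubling: P(τ_{1.76} ≤ 8.23) ≈ 2 · 0.26977 = 0.53954 ≈ 0.5395.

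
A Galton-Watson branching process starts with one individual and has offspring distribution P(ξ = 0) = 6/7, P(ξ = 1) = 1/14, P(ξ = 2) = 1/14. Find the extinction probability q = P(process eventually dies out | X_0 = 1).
q = 1

Mean offspring μ = 0·6/7 + 1·1/14 + 2·1/14 = 3/14 ≤ 1. For μ ≤ 1 with offspring not concentrated at 1, the Galton-Watson process goes extinct almost surely, so q = 1.
(Algebraic check: The pgf is f(s) = 6/7 + 1/14·s + 1/14·s². The extinction probability q is the smallest fixed point of f in [0, 1]. Setting s = f(s):
  1/14·s² + (1/14 − 1)·s + 6/7 = 0
  1/14·s² − (6/7 + 1/14)·s + 6/7 = 0
which factors as (s − 1)·(1/14·s − 6/7) = 0, giving roots s = 1 and s = (6/7)/(1/14) = 12. Since 12 ≥ 1, the smallest root in [0, 1] is s = 1.)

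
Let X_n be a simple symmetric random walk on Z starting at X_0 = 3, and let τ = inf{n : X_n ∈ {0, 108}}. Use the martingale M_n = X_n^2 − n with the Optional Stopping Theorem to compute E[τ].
E[τ] = 315

M_n = X_n^2 − n is a martingale (since E[X_{n+1}^2 | F_n] = X_n^2 + 1). By OST (τ has finite mean in a bounded region), E[M_τ] = E[M_0] = X_0^2 − 0 = 3^2 = 9. Also E[M_τ] = E[X_τ^2] − E[τ]. The walk exits at 0 or 108, with P(hit 108 first) = 3/108, so E[X_τ^2] = 108^2 · 3/108 + 0 = 324. Thus E[τ] = E[X_τ^2] − E[M_τ] = 324 − 9 = 315 = 3(108 − 3) = 315.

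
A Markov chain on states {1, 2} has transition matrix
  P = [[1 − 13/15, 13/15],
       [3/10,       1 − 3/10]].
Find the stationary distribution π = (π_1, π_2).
π_1 = 9/35, π_2 = 26/35

Solve πP = π with π_1 + π_2 = 1. From πP = π: π_1 · (1 − 13/15) + π_2 · 3/10 = π_1 ⇒ π_2 · 3/10 = π_1 · 13/15 ⇒ π_2/π_1 = (13/15)/(3/10) = 26/9. Together with π_1 + π_2 = 1:
  π_1 = (3/10)/(13/15 + 3/10) = (3/10)/(7/6) = 9/35,
  π_2 = (13/15)/(13/15 + 3/10) = (13/15)/(7/6) = 26/35.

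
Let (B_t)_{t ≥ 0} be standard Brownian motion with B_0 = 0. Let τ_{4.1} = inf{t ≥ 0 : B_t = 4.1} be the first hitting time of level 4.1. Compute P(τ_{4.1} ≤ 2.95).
P(τ_{4.1} ≤ 2.95) = 2(1 − Φ(4.1/√2.95)) = 2(1 − Φ(2.3871)) ≈ 0.0170

By the reflection principle for standard BM, P(τ_b ≤ t) = 2 · P(B_t ≥ b). Since B_t ~ N(0, t), P(B_t ≥ 4.1) = 1 − Φ(4.1/√t) = 1 − Φ(4.1/√2.95) = 1 − Φ(2.3871) ≈ 0.00849. Doubling: P(τ_{4.1} ≤ 2.95) ≈ 2 · 0.00849 = 0.01698 ≈ 0.0170.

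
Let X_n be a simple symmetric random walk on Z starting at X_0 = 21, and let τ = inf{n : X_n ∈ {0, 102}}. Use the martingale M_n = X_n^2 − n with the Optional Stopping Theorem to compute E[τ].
E[τ] = 1701

M_n = X_n^2 − n is a martingale (since E[X_{n+1}^2 | F_n] = X_n^2 + 1). By OST (τ has finite mean in a bounded region), E[M_τ] = E[M_0] = X_0^2 − 0 = 21^2 = 441. Also E[M_τ] = E[X_τ^2] − E[τ]. The walk exits at 0 or 102, with P(hit 102 first) = 21/102, so E[X_τ^2] = 102^2 · 21/102 + 0 = 2142. Thus E[τ] = E[X_τ^2] − E[M_τ] = 2142 − 441 = 1701 = 21(102 − 21) = 1701.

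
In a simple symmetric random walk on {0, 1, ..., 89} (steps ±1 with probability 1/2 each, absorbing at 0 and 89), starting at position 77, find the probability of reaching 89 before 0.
P(hit 89 before 0) = 77/89

Let u_k = P(hit 89 before 0 | start at k). Then u_0 = 0, u_89 = 1, and u_k = u_{k-1}/2 + u_{k+1}/2 for 1 ≤ k ≤ 88. This harmonic recurrence is solved by u_k = k/89, giving u_77 = 77/89.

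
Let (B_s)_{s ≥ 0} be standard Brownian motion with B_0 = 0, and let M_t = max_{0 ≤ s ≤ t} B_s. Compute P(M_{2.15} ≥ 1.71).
P(M_{2.15} ≥ 1.71) = 2·P(B_{2.15} ≥ 1.71) = 2(1 − Φ(1.71/√2.15)) ≈ 0.2435

By the reflection principle for Brownian motion, P(M_t ≥ a) = 2 · P(B_t ≥ a) for a ≥ 0. Since B_t ~ N(0, t), P(B_t ≥ 1.71) = 1 − Φ(1.71/√t) = 1 − Φ(1.71/√2.15) = 1 − Φ(1.1662). So
  P(M_{2.15} ≥ 1.71) = 2(1 − Φ(1.1662)) ≈ 0.2435.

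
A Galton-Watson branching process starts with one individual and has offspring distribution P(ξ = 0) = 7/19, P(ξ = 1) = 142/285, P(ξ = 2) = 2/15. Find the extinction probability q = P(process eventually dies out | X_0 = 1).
q = 1

Mean offspring μ = 0·7/19 + 1·142/285 + 2·2/15 = 218/285 ≤ 1. For μ ≤ 1 with offspring not concentrated at 1, the Galton-Watson process goes extinct almost surely, so q = 1.
(Algebraic check: The pgf is f(s) = 7/19 + 142/285·s + 2/15·s². The extinction probability q is the smallest fixed point of f in [0, 1]. Setting s = f(s):
  2/15·s² + (142/285 − 1)·s + 7/19 = 0
  2/15·s² − (7/19 + 2/15)·s + 7/19 = 0
which factors as (s − 1)·(2/15·s − 7/19) = 0, giving roots s = 1 and s = (7/19)/(2/15) = 105/38. Since 105/38 ≥ 1, the smallest root in [0, 1] is s = 1.)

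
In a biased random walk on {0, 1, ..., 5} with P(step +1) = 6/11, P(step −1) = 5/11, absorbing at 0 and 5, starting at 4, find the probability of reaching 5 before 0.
P(hit 5 before 0) = (1 − (5/6)^4) / (1 − (5/6)^5) = 4026/4651

Let u_k denote P(reach 5 before 0 | start at k). Boundary: u_0 = 0, u_5 = 1. Recurrence: u_k = 6/11·u_{k+1} + 5/11·u_{k-1} for 1 ≤ k ≤ 4. Try u_k = A + B·r^k with r = q/p = (5/11)/(6/11) = 5/6. Substitution satisfies the recurrence; boundary conditions give:
  u_k = (1 − r^k) / (1 − r^N) = (1 − (5/6)^4) / (1 − (5/6)^5) = 4026/4651.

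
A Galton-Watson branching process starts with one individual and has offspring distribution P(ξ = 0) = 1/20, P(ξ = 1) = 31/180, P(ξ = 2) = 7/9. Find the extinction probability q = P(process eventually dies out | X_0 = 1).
q = 9/140

The pgf is f(s) = 1/20 + 31/180·s + 7/9·s². The extinction probability q is the smallest fixed point of f in [0, 1]. Setting s = f(s):
  7/9·s² + (31/180 − 1)·s + 1/20 = 0
  7/9·s² − (1/20 + 7/9)·s + 1/20 = 0
which factors as (s − 1)·(7/9·s − 1/20) = 0, giving roots s = 1 and s = (1/20)/(7/9) = 9/140.
Mean offspring μ = 31/180 + 2·7/9 = 311/180 > 1 (supercritical), so q < 1. The extinction probability is the smaller root: q = (1/20)/(7/9) = 9/140.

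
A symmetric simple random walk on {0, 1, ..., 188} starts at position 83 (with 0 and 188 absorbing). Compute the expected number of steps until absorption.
E[τ | X_0 = 83] = 8715

Let v_k = E[τ | X_0 = k]. Boundary: v_0 = v_188 = 0. Recurrence: v_k = 1 + (v_{k-1} + v_{k+1})/2 for 1 ≤ k ≤ 187. The particular solution to v_k − (v_{k-1} + v_{k+1})/2 = 1 is v_k = −k^2. Adding homogeneous solution A + B k and matching boundaries gives v_k = k (188 − k). Substituting k = 83: v_83 = 83 · 105 = 8715.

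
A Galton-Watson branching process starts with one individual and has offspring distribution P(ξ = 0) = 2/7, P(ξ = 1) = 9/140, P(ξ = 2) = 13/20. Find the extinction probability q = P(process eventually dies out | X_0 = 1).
q = 40/91

The pgf is f(s) = 2/7 + 9/140·s + 13/20·s². The extinction probability q is the smallest fixed point of f in [0, 1]. Setting s = f(s):
  13/20·s² + (9/140 − 1)·s + 2/7 = 0
  13/20·s² − (2/7 + 13/20)·s + 2/7 = 0
which factors as (s − 1)·(13/20·s − 2/7) = 0, giving roots s = 1 and s = (2/7)/(13/20) = 40/91.
Mean offspring μ = 9/140 + 2·13/20 = 191/140 > 1 (supercritical), so q < 1. The extinction probability is the smaller root: q = (2/7)/(13/20) = 40/91.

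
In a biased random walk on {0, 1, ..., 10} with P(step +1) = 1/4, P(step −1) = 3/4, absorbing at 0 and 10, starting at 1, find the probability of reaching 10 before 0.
P(hit 10 before 0) = (1 − (3)^1) / (1 − (3)^10) = 1/29524

Let u_k denote P(reach 10 before 0 | start at k). Boundary: u_0 = 0, u_10 = 1. Recurrence: u_k = 1/4·u_{k+1} + 3/4·u_{k-1} for 1 ≤ k ≤ 9. Try u_k = A + B·r^k with r = q/p = (3/4)/(1/4) = 3. Substitution satisfies the recurrence; boundary conditions give:
  u_k = (1 − r^k) / (1 − r^N) = (1 − (3)^1) / (1 − (3)^10) = 1/29524.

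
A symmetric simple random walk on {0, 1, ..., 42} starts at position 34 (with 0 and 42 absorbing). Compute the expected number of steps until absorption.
E[τ | X_0 = 34] = 272

Let v_k = E[τ | X_0 = k]. Boundary: v_0 = v_42 = 0. Recurrence: v_k = 1 + (v_{k-1} + v_{k+1})/2 for 1 ≤ k ≤ 41. The particular solution to v_k − (v_{k-1} + v_{k+1})/2 = 1 is v_k = −k^2. Adding homogeneous solution A + B k and matching boundaries gives v_k = k (42 − k). Substituting k = 34: v_34 = 34 · 8 = 272.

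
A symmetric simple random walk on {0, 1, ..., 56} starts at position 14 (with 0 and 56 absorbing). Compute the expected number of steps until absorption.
E[τ | X_0 = 14] = 588

Let v_k = E[τ | X_0 = k]. Boundary: v_0 = v_56 = 0. Recurrence: v_k = 1 + (v_{k-1} + v_{k+1})/2 for 1 ≤ k ≤ 55. The particular solution to v_k − (v_{k-1} + v_{k+1})/2 = 1 is v_k = −k^2. Adding homogeneous solution A + B k and matching boundaries gives v_k = k (56 − k). Substituting k = 14: v_14 = 14 · 42 = 588.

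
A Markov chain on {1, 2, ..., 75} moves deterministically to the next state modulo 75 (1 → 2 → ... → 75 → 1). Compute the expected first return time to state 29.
E[T_29 | X_0 = 29] = 75

The chain cycles deterministically, so starting at state 29 it returns in exactly 75 steps. Equivalently, the stationary distribution is uniform π_j = 1/75 for every state j, so by Kac's formula E[T_29] = 1/π_29 = 75.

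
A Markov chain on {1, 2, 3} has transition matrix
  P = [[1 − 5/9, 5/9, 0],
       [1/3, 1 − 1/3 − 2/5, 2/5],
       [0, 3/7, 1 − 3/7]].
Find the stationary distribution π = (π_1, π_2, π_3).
π = (9/38, 15/38, 7/19)

This is a birth-death chain on three states, which satisfies detailed balance: π_1 · P_{12} = π_2 · P_{21} and π_2 · P_{23} = π_3 · P_{32}.
From π_1 · 5/9 = π_2 · 1/3: π_2/π_1 = (5/9)/(1/3) = 5/3.
From π_2 · 2/5 = π_3 · 3/7: π_3/π_2 = (2/5)/(3/7) = 14/15.
Take π_1 proportional to 1; then unnormalized π = (1, 5/3, 14/9). Normalize by dividing by the sum 38/9:
  π = (9/38, 15/38, 7/19).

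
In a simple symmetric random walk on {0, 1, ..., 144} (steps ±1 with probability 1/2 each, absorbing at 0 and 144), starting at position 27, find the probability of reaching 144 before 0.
P(hit 144 before 0) = 27/144 = 3/16

Let u_k = P(hit 144 before 0 | start at k). Then u_0 = 0, u_144 = 1, and u_k = u_{k-1}/2 + u_{k+1}/2 for 1 ≤ k ≤ 143. This harmonic recurrence is solved by u_k = k/144, giving u_27 = 27/144 = 3/16.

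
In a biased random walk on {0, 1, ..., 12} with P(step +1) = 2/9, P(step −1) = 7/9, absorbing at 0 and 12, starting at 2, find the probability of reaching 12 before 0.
P(hit 12 before 0) = (1 − (7/2)^2) / (1 − (7/2)^12) = 1024/307584069

Let u_k denote P(reach 12 before 0 | start at k). Boundary: u_0 = 0, u_12 = 1. Recurrence: u_k = 2/9·u_{k+1} + 7/9·u_{k-1} for 1 ≤ k ≤ 11. Try u_k = A + B·r^k with r = q/p = (7/9)/(2/9) = 7/2. Substitution satisfies the recurrence; boundary conditions give:
  u_k = (1 − r^k) / (1 − r^N) = (1 − (7/2)^2) / (1 − (7/2)^12) = 1024/307584069.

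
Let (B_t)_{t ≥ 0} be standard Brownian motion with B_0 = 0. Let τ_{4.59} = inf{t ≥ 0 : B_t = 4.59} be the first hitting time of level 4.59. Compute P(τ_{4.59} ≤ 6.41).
P(τ_{4.59} ≤ 6.41) = 2(1 − Φ(4.59/√6.41)) = 2(1 − Φ(1.8129)) ≈ 0.0698

By the reflection principle for standard BM, P(τ_b ≤ t) = 2 · P(B_t ≥ b). Since B_t ~ N(0, t), P(B_t ≥ 4.59) = 1 − Φ(4.59/√t) = 1 − Φ(4.59/√6.41) = 1 − Φ(1.8129) ≈ 0.03492. Doubling: P(τ_{4.59} ≤ 6.41) ≈ 2 · 0.03492 = 0.06984 ≈ 0.0698.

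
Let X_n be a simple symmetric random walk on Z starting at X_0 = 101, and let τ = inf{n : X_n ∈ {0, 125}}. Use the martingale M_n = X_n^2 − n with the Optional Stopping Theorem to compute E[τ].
E[τ] = 2424

M_n = X_n^2 − n is a martingale (since E[X_{n+1}^2 | F_n] = X_n^2 + 1). By OST (τ has finite mean in a bounded region), E[M_τ] = E[M_0] = X_0^2 − 0 = 101^2 = 10201. Also E[M_τ] = E[X_τ^2] − E[τ]. The walk exits at 0 or 125, with P(hit 125 first) = 101/125, so E[X_τ^2] = 125^2 · 101/125 + 0 = 12625. Thus E[τ] = E[X_τ^2] − E[M_τ] = 12625 − 10201 = 2424 = 101(125 − 101) = 2424.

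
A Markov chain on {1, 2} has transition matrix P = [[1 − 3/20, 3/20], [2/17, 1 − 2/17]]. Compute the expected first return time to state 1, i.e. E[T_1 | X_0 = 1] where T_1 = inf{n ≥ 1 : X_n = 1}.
E[T_1 | X_0 = 1] = 1/π_1 = 91/40

For an irreducible recurrent Markov chain with stationary distribution π, E[T_i | X_0 = i] = 1/π_i (Kac's formula). Here π_1 = (2/17)/(3/20 + 2/17) = (2/17)/(91/340) = 40/91, so E[T_1 | X_0 = 1] = 1/π_1 = (3/20 + 2/17)/(2/17) = (91/340)/(2/17) = 91/40.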